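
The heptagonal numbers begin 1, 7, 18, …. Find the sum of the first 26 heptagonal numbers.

14976

Σ i(5i−3)/2 = (5Σi² − 3Σi) / 2 over i = 1..26.
Σi = 351 and Σi² = 6201.
(5·6201 − 3·351) / 2 = 29952/2 = 14976.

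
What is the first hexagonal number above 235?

276

Solve n(2n−1) > 235 for integer n.
The largest n with value ≤ 235 is 11 (since 231 ≤ 235 < 276), so the first above is n = 12, value 276.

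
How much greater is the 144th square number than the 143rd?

287

n² − (n−1)² = 2n − 1, so 144² − 143² = 2·144 − 1 = 287.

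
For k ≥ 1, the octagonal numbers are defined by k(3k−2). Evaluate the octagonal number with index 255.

194565

255·(3·255 − 2) = 255·763 = 194565.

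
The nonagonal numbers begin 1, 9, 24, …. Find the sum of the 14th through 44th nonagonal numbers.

Σ i(7i−5)/2 = (7Σi² − 5Σi) / 2 over i = 14..44.
Σi = 990 − 91 = 899 and Σi² = 29370 − 819 = 28551.
(7·28551 − 5·899) / 2 = 195362/2 = 97681.

97681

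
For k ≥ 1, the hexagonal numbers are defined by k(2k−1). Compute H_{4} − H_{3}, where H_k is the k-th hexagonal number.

13

Consecutive hexagonal numbers differ by 4n − 3: here 4·4 − 3 = 13.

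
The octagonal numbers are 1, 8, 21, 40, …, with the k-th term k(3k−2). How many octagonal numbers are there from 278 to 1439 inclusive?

13

The n-th octagonal number is n(3n−2).
Smallest index with value ≥ 278: n = 10 (giving 280).
Largest index with value ≤ 1439: n = 22 (giving 1408).
Indices 10 through 22: 13 terms.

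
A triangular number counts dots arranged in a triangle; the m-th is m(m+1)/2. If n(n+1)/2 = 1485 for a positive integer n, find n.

Set n(n+1)/2 = 1485, giving n² + n − 2970 = 0.
So n = (-1 + 109) / 2 = 108/2 = 54.
Check: 54·55/2 = 1485. ✓

54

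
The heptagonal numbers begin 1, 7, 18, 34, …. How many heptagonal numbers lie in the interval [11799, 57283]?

83

The n-th heptagonal number is n(5n−3)/2.
Smallest index with value ≥ 11799: n = 69 (giving 11799).
Largest index with value ≤ 57283: n = 151 (giving 56776).
Indices 69 through 151: 83 terms.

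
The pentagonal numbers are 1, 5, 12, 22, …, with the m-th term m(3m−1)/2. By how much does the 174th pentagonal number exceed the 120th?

23787

174·(3·174 − 1)/2 = 45327 and 120·(3·120 − 1)/2 = 21540.
Difference: 45327 − 21540 = 23787.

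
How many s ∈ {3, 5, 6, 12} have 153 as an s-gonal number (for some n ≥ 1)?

2

s = 3: P(3, 17) = 153. ✓
s = 5: P(5, 10) = 145 and P(5, 11) = 176; 153 is not s-gonal.
s = 6: P(6, 9) = 153. ✓
s = 12: P(12, 5) = 105 and P(12, 6) = 156; 153 is not s-gonal.
Hits: s ∈ {3, 6} → 2.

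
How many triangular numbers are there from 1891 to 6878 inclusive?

The n-th triangular number is n(n+1)/2.
Smallest index with value ≥ 1891: n = 61 (giving 1891).
Largest index with value ≤ 6878: n = 116 (giving 6786).
Indices 61 through 116: 56 terms.

56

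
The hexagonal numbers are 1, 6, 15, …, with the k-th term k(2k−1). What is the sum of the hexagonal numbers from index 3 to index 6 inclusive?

154

Σ i(2i−1) = 2Σi² − Σi over i = 3..6.
Σi = 21 − 3 = 18 and Σi² = 91 − 5 = 86.
2·86 − 1·18 = 154.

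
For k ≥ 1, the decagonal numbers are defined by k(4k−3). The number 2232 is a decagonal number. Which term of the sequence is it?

24

Set n(4n−3) = 2232, giving 4n² − 3n − 2232 = 0.
The discriminant is 9 + 16·2232 = 35721, and √35721 = 189.
So n = (3 + 189) / 8 = 192/8 = 24.
Check: 24·(4·24 − 3) = 2232. ✓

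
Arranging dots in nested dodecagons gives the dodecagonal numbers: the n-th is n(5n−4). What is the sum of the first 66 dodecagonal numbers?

Σ i(5i−4) = 5Σi² − 4Σi over i = 1..66.
Σi = 2211 and Σi² = 98021.
5·98021 − 4·2211 = 481261.

481261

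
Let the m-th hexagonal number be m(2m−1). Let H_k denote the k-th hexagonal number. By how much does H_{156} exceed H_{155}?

Consecutive hexagonal numbers differ by 4n − 3: here 4·156 − 3 = 621.

621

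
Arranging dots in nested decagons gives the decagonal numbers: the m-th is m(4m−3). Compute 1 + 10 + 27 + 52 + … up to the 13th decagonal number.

3003

Σ i(4i−3) = 4Σi² − 3Σi over i = 1..13.
Σi = 91 and Σi² = 819.
4·819 − 3·91 = 3003.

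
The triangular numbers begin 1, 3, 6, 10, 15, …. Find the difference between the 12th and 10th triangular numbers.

23

12·13/2 = 78 and 10·11/2 = 55.
Difference: 78 − 55 = 23.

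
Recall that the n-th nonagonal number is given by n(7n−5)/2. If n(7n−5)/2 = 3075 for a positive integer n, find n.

Set n(7n−5)/2 = 3075, giving 7n² − 5n − 6150 = 0.
The discriminant is 25 + 56·3075 = 172225, and √172225 = 415.
So n = (5 + 415) / 14 = 420/14 = 30.
Check: 30·(7·30 − 5)/2 = 3075. ✓

30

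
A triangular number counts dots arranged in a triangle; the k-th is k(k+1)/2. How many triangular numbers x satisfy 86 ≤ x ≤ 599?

22

The n-th triangular number is n(n+1)/2.
Smallest index with value ≥ 86: n = 13 (giving 91).
Largest index with value ≤ 599: n = 34 (giving 595).
Indices 13 through 34: 22 terms.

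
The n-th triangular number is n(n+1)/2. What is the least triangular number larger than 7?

10

Solve n(n+1)/2 > 7 for integer n.
The largest n with value ≤ 7 is 3 (since 6 ≤ 7 < 10), so the first above is n = 4, value 10.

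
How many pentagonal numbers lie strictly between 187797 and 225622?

33

The n-th pentagonal number is n(3n−1)/2.
Smallest index with value > 187797: n = 355 (giving 188860).
Largest index with value < 225622: n = 387 (giving 224460).
Indices 355 through 387: 33 terms.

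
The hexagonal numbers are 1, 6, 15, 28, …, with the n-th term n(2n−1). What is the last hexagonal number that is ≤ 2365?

2278

Solve n(2n−1) ≤ 2365 for integer n.
n = 34 gives 2278 ≤ 2365, while n = 35 gives 2415 > 2365; so the answer is 2278.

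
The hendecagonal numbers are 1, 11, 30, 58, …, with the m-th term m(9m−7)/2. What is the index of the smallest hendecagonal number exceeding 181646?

202

Solve n(9n−7)/2 > 181646 for integer n.
The largest n with value ≤ 181646 is 201 (since 181101 ≤ 181646 < 182911), so the first above is n = 202, value 182911.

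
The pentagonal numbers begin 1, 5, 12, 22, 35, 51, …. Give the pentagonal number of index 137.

The 137th pentagonal number is n(3n−1)/2 with n = 137.
137·(3·137 − 1)/2 = 137·410/2 = 137·205 = 28085.

28085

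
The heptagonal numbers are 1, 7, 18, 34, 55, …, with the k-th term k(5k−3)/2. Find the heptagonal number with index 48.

5688

The 48th heptagonal number is n(5n−3)/2 with n = 48.
48·(5·48 − 3)/2 = 48·237/2 = 5688.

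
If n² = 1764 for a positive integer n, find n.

We need n² = 1764, so n = √1764 = 42.

42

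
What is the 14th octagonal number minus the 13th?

Consecutive octagonal numbers differ by 6n − 5: here 6·14 − 5 = 79.

79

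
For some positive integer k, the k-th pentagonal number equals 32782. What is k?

148

Set n(3n−1)/2 = 32782, giving 3n² − n − 65564 = 0.
The discriminant is 1 + 24·32782 = 786769, and √786769 = 887.
So n = (1 + 887) / 6 = 888/6 = 148.
Check: 148·(3·148 − 1)/2 = 32782. ✓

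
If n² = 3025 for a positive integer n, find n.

55

We need n² = 3025, so n = √3025 = 55.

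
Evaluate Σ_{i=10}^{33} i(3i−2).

35700

Σ i(3i−2) = 3Σi² − 2Σi over i = 10..33.
Σi = 561 − 45 = 516 and Σi² = 12529 − 285 = 12244.
3·12244 − 2·516 = 35700.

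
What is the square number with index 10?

100

10² = 100.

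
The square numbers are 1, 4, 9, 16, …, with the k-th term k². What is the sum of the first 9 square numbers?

Σ_{i=1}^{9} i² = 9·10·19/6 = 285.

285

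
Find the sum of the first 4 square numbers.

30

Σ_{i=1}^{4} i² = 4·5·9/6 = 30.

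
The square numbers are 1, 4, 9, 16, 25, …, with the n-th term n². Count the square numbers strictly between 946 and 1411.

The n-th square number is n².
Smallest index with value > 946: n = 31 (giving 961).
Largest index with value < 1411: n = 37 (giving 1369).
Indices 31 through 37: 7 terms.

7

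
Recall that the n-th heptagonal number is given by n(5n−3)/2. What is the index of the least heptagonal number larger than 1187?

23

Solve n(5n−3)/2 > 1187 for integer n.
The largest n with value ≤ 1187 is 22 (since 1177 ≤ 1187 < 1288), so the first above is n = 23, value 1288.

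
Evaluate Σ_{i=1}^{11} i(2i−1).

946

Σ i(2i−1) = 2Σi² − Σi over i = 1..11.
Σi = 66 and Σi² = 506.
2·506 − 1·66 = 946.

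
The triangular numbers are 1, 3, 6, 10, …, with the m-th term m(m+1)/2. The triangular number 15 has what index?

Set n(n+1)/2 = 15, giving n² + n − 30 = 0.
So n = (-1 + 11) / 2 = 10/2 = 5.
Check: 5·6/2 = 15. ✓

5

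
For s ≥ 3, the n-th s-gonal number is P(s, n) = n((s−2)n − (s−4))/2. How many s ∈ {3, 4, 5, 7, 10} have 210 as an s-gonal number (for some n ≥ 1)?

2

s = 3: P(3, 20) = 210. ✓
s = 4: P(4, 14) = 196 and P(4, 15) = 225; 210 is not s-gonal.
s = 5: P(5, 12) = 210. ✓
s = 7: P(7, 9) = 189 and P(7, 10) = 235; 210 is not s-gonal.
s = 10: P(10, 7) = 175 and P(10, 8) = 232; 210 is not s-gonal.
Hits: s ∈ {3, 5} → 2.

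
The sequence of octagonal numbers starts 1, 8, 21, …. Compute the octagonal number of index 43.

5461

The 43rd octagonal number is n(3n−2) with n = 43.
43·(3·43 − 2) = 43·127 = 5461.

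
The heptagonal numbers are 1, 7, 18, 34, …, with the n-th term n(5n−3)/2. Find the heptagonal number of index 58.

58·(5·58 − 3)/2 = 58·287/2 = 8323.

8323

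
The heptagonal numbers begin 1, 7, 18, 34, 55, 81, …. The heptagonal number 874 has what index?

19

Set n(5n−3)/2 = 874, giving 5n² − 3n − 1748 = 0.
The discriminant is 9 + 40·874 = 34969, and √34969 = 187.
So n = (3 + 187) / 10 = 190/10 = 19.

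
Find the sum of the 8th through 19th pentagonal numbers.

3414

Σ i(3i−1)/2 = (3Σi² − Σi) / 2 over i = 8..19.
Σi = 190 − 28 = 162 and Σi² = 2470 − 140 = 2330.
(3·2330 − 1·162) / 2 = 6828/2 = 3414.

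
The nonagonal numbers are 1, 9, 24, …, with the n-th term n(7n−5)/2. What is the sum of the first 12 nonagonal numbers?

Σ i(7i−5)/2 = (7Σi² − 5Σi) / 2 over i = 1..12.
Σi = 78 and Σi² = 650.
(7·650 − 5·78) / 2 = 4160/2 = 2080.

2080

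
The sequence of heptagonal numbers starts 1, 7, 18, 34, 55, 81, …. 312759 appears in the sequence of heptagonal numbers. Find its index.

Set n(5n−3)/2 = 312759, giving 5n² − 3n − 625518 = 0.
The discriminant is 9 + 40·312759 = 12510369, and √12510369 = 3537.
So n = (3 + 3537) / 10 = 3540/10 = 354.

354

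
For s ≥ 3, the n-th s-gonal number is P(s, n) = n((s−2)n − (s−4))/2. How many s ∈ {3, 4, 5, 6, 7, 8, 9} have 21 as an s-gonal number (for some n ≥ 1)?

2

s = 3: P(3, 6) = 21. ✓
s = 4: P(4, 4) = 16 and P(4, 5) = 25; 21 is not s-gonal.
s = 5: P(5, 3) = 12 and P(5, 4) = 22; 21 is not s-gonal.
s = 6: P(6, 3) = 15 and P(6, 4) = 28; 21 is not s-gonal.
s = 7: P(7, 3) = 18 and P(7, 4) = 34; 21 is not s-gonal.
s = 8: P(8, 3) = 21. ✓
s = 9: P(9, 2) = 9 and P(9, 3) = 24; 21 is not s-gonal.
Hits: s ∈ {3, 8} → 2.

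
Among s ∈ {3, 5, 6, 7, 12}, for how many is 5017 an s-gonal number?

1

s = 3: P(3, 99) = 4950 and P(3, 100) = 5050; 5017 is not s-gonal.
s = 5: P(5, 58) = 5017. ✓
s = 6: P(6, 50) = 4950 and P(6, 51) = 5151; 5017 is not s-gonal.
s = 7: P(7, 45) = 4995 and P(7, 46) = 5221; 5017 is not s-gonal.
s = 12: P(12, 32) = 4992 and P(12, 33) = 5313; 5017 is not s-gonal.
Hits: s ∈ {5} → 1.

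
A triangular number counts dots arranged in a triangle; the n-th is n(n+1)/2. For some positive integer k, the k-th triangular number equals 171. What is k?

18

Set n(n+1)/2 = 171, giving n² + n − 342 = 0.
The discriminant is 1 + 8·171 = 1369, and √1369 = 37.
So n = (-1 + 37) / 2 = 36/2 = 18.
Check: 18·19/2 = 171. ✓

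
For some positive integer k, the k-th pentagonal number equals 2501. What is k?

Set n(3n−1)/2 = 2501, giving 3n² − n − 5002 = 0.
The discriminant is 1 + 24·2501 = 60025, and √60025 = 245.
So n = (1 + 245) / 6 = 246/6 = 41.

41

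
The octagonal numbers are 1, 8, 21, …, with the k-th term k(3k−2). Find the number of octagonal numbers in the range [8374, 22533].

34

The n-th octagonal number is n(3n−2).
Smallest index with value ≥ 8374: n = 54 (giving 8640).
Largest index with value ≤ 22533: n = 87 (giving 22533).
Indices 54 through 87: 34 terms.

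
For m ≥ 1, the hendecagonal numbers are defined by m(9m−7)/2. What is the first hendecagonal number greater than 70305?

Solve n(9n−7)/2 > 70305 for integer n.
The largest n with value ≤ 70305 is 125 (since 69875 ≤ 70305 < 71001), so the first above is n = 126, value 71001.

71001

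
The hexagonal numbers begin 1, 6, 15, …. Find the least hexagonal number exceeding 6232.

6441

Solve n(2n−1) > 6232 for integer n.
The largest n with value ≤ 6232 is 56 (since 6216 ≤ 6232 < 6441), so the first above is n = 57, value 6441.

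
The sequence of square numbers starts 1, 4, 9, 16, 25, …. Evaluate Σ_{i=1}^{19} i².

Σ_{i=1}^{19} i² = 19·20·39/6 = 2470.

2470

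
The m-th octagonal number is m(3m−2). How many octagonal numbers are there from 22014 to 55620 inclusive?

The n-th octagonal number is n(3n−2).
Smallest index with value ≥ 22014: n = 86 (giving 22016).
Largest index with value ≤ 55620: n = 136 (giving 55216).
Indices 86 through 136: 51 terms.

51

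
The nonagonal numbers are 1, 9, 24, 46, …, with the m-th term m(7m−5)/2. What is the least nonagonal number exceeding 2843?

Solve n(7n−5)/2 > 2843 for integer n.
The largest n with value ≤ 2843 is 28 (since 2674 ≤ 2843 < 2871), so the first above is n = 29, value 2871.

2871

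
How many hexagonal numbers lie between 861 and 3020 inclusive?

19

The n-th hexagonal number is n(2n−1).
Smallest index with value ≥ 861: n = 21 (giving 861).
Largest index with value ≤ 3020: n = 39 (giving 3003).
Indices 21 through 39: 19 terms.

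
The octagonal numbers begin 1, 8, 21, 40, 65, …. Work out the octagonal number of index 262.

205408

The 262nd octagonal number is n(3n−2) with n = 262.
262·(3·262 − 2) = 262·784 = 205408.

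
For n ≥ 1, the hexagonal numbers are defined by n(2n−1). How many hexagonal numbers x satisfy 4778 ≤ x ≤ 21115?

54

The n-th hexagonal number is n(2n−1).
Smallest index with value ≥ 4778: n = 50 (giving 4950).
Largest index with value ≤ 21115: n = 103 (giving 21115).
Indices 50 through 103: 54 terms.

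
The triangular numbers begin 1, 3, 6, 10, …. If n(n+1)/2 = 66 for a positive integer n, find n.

Set n(n+1)/2 = 66, giving n² + n − 132 = 0.
The discriminant is 1 + 8·66 = 529, and √529 = 23.
So n = (-1 + 23) / 2 = 22/2 = 11.

11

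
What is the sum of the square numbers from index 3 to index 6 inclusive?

Σ_{i=3}^{6} i² = 91 − 5 = 86.

86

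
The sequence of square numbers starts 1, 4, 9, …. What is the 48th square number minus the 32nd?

1280

48² = 2304 and 32² = 1024.
Difference: 2304 − 1024 = 1280.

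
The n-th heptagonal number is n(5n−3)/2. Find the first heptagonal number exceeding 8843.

8910

Solve n(5n−3)/2 > 8843 for integer n.
The largest n with value ≤ 8843 is 59 (since 8614 ≤ 8843 < 8910), so the first above is n = 60, value 8910.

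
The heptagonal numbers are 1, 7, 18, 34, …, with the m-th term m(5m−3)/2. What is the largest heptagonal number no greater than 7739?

Solve n(5n−3)/2 ≤ 7739 for integer n.
n = 55 gives 7480 ≤ 7739, while n = 56 gives 7756 > 7739; so the answer is 7480.

7480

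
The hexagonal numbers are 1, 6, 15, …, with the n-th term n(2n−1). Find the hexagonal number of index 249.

123753

The 249th hexagonal number is n(2n−1) with n = 249.
249·(2·249 − 1) = 249·497 = 123753.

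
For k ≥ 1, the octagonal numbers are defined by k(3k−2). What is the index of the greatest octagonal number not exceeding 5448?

42

Solve n(3n−2) ≤ 5448 for integer n.
n = 42 gives 5208 ≤ 5448, while n = 43 gives 5461 > 5448; so the answer is index 42.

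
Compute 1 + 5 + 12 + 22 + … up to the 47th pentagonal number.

Σ i(3i−1)/2 = (3Σi² − Σi) / 2 over i = 1..47.
Σi = 1128 and Σi² = 35720.
(3·35720 − 1·1128) / 2 = 106032/2 = 53016.

53016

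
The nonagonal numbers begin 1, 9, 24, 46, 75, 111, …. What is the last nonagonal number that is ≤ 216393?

Solve n(7n−5)/2 ≤ 216393 for integer n.
n = 249 gives 216381 ≤ 216393, while n = 250 gives 218125 > 216393; so the answer is 216381.

216381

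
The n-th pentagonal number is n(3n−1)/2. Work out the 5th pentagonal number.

35

The 5th pentagonal number is n(3n−1)/2 with n = 5.
5·(3·5 − 1)/2 = 5·14/2 = 5·7 = 35.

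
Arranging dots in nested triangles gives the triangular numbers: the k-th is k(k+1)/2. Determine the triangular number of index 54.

The 54th triangular number is n(n+1)/2 with n = 54.
54·55/2 = 2970/2 = 1485.

1485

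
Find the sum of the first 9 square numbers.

Σ_{i=1}^{9} i² = 9·10·19/6 = 285.

285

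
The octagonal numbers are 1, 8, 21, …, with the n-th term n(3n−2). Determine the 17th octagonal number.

833

The 17th octagonal number is n(3n−2) with n = 17.
17·(3·17 − 2) = 17·49 = 833.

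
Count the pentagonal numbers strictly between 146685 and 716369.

The n-th pentagonal number is n(3n−1)/2.
Smallest index with value > 146685: n = 313 (giving 146797).
Largest index with value < 716369: n = 691 (giving 715876).
Indices 313 through 691: 379 terms.

379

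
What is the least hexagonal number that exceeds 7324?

Solve n(2n−1) > 7324 for integer n.
The largest n with value ≤ 7324 is 60 (since 7140 ≤ 7324 < 7381), so the first above is n = 61, value 7381.

7381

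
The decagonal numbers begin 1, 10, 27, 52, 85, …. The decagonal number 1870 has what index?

Set n(4n−3) = 1870, giving 4n² − 3n − 1870 = 0.
The discriminant is 9 + 16·1870 = 29929, and √29929 = 173.
So n = (3 + 173) / 8 = 176/8 = 22.

22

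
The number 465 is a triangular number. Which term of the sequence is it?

Set n(n+1)/2 = 465, giving n² + n − 930 = 0.
The discriminant is 1 + 8·465 = 3721, and √3721 = 61.
So n = (-1 + 61) / 2 = 60/2 = 30.

30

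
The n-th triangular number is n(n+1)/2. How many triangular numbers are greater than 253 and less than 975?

21

The n-th triangular number is n(n+1)/2.
Smallest index with value > 253: n = 23 (giving 276).
Largest index with value < 975: n = 43 (giving 946).
Indices 23 through 43: 21 terms.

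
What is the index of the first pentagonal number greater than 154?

11

Solve n(3n−1)/2 > 154 for integer n.
The largest n with value ≤ 154 is 10 (since 145 ≤ 154 < 176), so the first above is n = 11, value 176.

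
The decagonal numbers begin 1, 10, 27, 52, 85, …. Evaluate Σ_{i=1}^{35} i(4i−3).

Σ i(4i−3) = 4Σi² − 3Σi over i = 1..35.
Σi = 630 and Σi² = 14910.
4·14910 − 3·630 = 57750.

57750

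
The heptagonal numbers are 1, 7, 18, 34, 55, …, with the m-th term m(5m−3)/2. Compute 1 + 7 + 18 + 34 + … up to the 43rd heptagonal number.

Σ i(5i−3)/2 = (5Σi² − 3Σi) / 2 over i = 1..43.
Σi = 946 and Σi² = 27434.
(5·27434 − 3·946) / 2 = 134332/2 = 67166.

67166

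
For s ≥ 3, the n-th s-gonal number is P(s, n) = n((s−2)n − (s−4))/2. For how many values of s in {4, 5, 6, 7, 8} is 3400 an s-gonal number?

s = 4: P(4, 58) = 3364 and P(4, 59) = 3481; 3400 is not s-gonal.
s = 5: P(5, 47) = 3290 and P(5, 48) = 3432; 3400 is not s-gonal.
s = 6: P(6, 41) = 3321 and P(6, 42) = 3486; 3400 is not s-gonal.
s = 7: P(7, 37) = 3367 and P(7, 38) = 3553; 3400 is not s-gonal.
s = 8: P(8, 34) = 3400. ✓
Hits: s ∈ {8} → 1.

1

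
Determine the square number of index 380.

The 380th square number is n² with n = 380.
380² = 144400.

144400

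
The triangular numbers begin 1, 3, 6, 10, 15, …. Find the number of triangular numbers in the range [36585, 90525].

The n-th triangular number is n(n+1)/2.
Smallest index with value ≥ 36585: n = 270 (giving 36585).
Largest index with value ≤ 90525: n = 425 (giving 90525).
Indices 270 through 425: 156 terms.

156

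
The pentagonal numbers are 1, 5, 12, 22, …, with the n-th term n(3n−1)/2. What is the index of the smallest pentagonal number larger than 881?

25

Solve n(3n−1)/2 > 881 for integer n.
The largest n with value ≤ 881 is 24 (since 852 ≤ 881 < 925), so the first above is n = 25, value 925.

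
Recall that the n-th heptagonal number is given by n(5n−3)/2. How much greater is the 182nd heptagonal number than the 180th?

1807

182·(5·182 − 3)/2 = 82537 and 180·(5·180 − 3)/2 = 80730.
Difference: 82537 − 80730 = 1807.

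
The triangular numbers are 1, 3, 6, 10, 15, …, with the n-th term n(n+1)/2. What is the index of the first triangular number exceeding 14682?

Solve n(n+1)/2 > 14682 for integer n.
The largest n with value ≤ 14682 is 170 (since 14535 ≤ 14682 < 14706), so the first above is n = 171, value 14706.

171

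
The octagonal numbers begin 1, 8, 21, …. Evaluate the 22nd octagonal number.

1408

22·(3·22 − 2) = 22·64 = 1408.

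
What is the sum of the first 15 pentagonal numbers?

1800

Σ i(3i−1)/2 = (3Σi² − Σi) / 2 over i = 1..15.
Σi = 120 and Σi² = 1240.
(3·1240 − 1·120) / 2 = 3600/2 = 1800.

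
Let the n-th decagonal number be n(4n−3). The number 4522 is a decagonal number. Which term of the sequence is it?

34

Set n(4n−3) = 4522, giving 4n² − 3n − 4522 = 0.
The discriminant is 9 + 16·4522 = 72361, and √72361 = 269.
So n = (3 + 269) / 8 = 272/8 = 34.
Check: 34·(4·34 − 3) = 4522. ✓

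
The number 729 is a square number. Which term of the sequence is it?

We need n² = 729, so n = √729 = 27.
Check: 27² = 729. ✓

27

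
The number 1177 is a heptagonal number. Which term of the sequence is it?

22

Set n(5n−3)/2 = 1177, giving 5n² − 3n − 2354 = 0.
The discriminant is 9 + 40·1177 = 47089, and √47089 = 217.
So n = (3 + 217) / 10 = 220/10 = 22.
Check: 22·(5·22 − 3)/2 = 1177. ✓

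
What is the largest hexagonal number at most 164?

Solve n(2n−1) ≤ 164 for integer n.
n = 9 gives 153 ≤ 164, while n = 10 gives 190 > 164; so the answer is 153.

153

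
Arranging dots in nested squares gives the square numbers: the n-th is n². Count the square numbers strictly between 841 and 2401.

The n-th square number is n².
Smallest index with value > 841: n = 30 (giving 900).
Largest index with value < 2401: n = 48 (giving 2304).
Indices 30 through 48: 19 terms.

19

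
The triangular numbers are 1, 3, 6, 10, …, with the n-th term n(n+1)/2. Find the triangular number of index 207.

21528

The 207th triangular number is n(n+1)/2 with n = 207.
207·208/2 = 43056/2 = 21528.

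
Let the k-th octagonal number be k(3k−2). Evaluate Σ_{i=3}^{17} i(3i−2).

Σ i(3i−2) = 3Σi² − 2Σi over i = 3..17.
Σi = 153 − 3 = 150 and Σi² = 1785 − 5 = 1780.
3·1780 − 2·150 = 5040.

5040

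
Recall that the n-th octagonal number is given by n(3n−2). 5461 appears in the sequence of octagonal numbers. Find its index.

Set n(3n−2) = 5461, giving 3n² − 2n − 5461 = 0.
The discriminant is 4 + 12·5461 = 65536, and √65536 = 256.
So n = (2 + 256) / 6 = 258/6 = 43.
Check: 43·(3·43 − 2) = 5461. ✓

43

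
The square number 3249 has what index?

57

We need n² = 3249, so n = √3249 = 57.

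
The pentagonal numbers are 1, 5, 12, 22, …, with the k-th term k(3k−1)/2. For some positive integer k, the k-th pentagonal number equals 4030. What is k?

52

Set n(3n−1)/2 = 4030, giving 3n² − n − 8060 = 0.
The discriminant is 1 + 24·4030 = 96721, and √96721 = 311.
So n = (1 + 311) / 6 = 312/6 = 52.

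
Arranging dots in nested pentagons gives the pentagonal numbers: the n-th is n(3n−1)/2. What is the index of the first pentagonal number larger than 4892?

58

Solve n(3n−1)/2 > 4892 for integer n.
The largest n with value ≤ 4892 is 57 (since 4845 ≤ 4892 < 5017), so the first above is n = 58, value 5017.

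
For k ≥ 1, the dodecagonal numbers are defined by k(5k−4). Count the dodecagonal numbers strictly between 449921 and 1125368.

The n-th dodecagonal number is n(5n−4).
Smallest index with value > 449921: n = 301 (giving 451801).
Largest index with value < 1125368: n = 474 (giving 1121484).
Indices 301 through 474: 174 terms.

174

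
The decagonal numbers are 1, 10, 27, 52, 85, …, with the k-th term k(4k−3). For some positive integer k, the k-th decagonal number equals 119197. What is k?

173

Set n(4n−3) = 119197, giving 4n² − 3n − 119197 = 0.
The discriminant is 9 + 16·119197 = 1907161, and √1907161 = 1381.
So n = (3 + 1381) / 8 = 1384/8 = 173.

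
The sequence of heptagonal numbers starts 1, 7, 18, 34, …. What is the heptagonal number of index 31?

The 31st heptagonal number is n(5n−3)/2 with n = 31.
31·(5·31 − 3)/2 = 31·152/2 = 31·76 = 2356.

2356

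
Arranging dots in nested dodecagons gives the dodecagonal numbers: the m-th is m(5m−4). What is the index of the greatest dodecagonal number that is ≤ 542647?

Solve n(5n−4) ≤ 542647 for integer n.
n = 329 gives 539889 ≤ 542647, while n = 330 gives 543180 > 542647; so the answer is index 329.

329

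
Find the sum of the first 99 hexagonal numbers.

651750

Σ i(2i−1) = 2Σi² − Σi over i = 1..99.
Σi = 4950 and Σi² = 328350.
2·328350 − 1·4950 = 651750.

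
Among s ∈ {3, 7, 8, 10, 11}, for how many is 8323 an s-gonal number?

1

s = 3: P(3, 128) = 8256 and P(3, 129) = 8385; 8323 is not s-gonal.
s = 7: P(7, 58) = 8323. ✓
s = 8: P(8, 53) = 8321 and P(8, 54) = 8640; 8323 is not s-gonal.
s = 10: P(10, 45) = 7965 and P(10, 46) = 8326; 8323 is not s-gonal.
s = 11: P(11, 43) = 8170 and P(11, 44) = 8558; 8323 is not s-gonal.
Hits: s ∈ {7} → 1.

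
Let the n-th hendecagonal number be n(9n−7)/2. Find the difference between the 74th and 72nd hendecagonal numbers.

1307

74·(9·74 − 7)/2 = 24383 and 72·(9·72 − 7)/2 = 23076.
Difference: 24383 − 23076 = 1307.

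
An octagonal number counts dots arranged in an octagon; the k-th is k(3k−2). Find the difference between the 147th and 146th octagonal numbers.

877

Consecutive octagonal numbers differ by 6n − 5: here 6·147 − 5 = 877.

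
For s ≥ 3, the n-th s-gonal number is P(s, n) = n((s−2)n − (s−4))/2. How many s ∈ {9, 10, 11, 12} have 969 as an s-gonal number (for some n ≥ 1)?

s = 9: P(9, 17) = 969. ✓
s = 10: P(10, 15) = 855 and P(10, 16) = 976; 969 is not s-gonal.
s = 11: P(11, 15) = 960 and P(11, 16) = 1096; 969 is not s-gonal.
s = 12: P(12, 14) = 924 and P(12, 15) = 1065; 969 is not s-gonal.
Hits: s ∈ {9} → 1.

1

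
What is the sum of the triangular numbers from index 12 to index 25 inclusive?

2639

Σ i(i+1)/2 = (Σi² + Σi) / 2 over i = 12..25.
Σi = 325 − 66 = 259 and Σi² = 5525 − 506 = 5019.
(1·5019 + 1·259) / 2 = 5278/2 = 2639.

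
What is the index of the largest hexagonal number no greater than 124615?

Solve n(2n−1) ≤ 124615 for integer n.
n = 249 gives 123753 ≤ 124615, while n = 250 gives 124750 > 124615; so the answer is index 249.

249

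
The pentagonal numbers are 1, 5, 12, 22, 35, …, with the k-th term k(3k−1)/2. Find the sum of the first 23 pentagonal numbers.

Σ i(3i−1)/2 = (3Σi² − Σi) / 2 over i = 1..23.
Σi = 276 and Σi² = 4324.
(3·4324 − 1·276) / 2 = 12696/2 = 6348.

6348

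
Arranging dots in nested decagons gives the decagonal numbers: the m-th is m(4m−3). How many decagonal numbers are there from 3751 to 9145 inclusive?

18

The n-th decagonal number is n(4n−3).
Smallest index with value ≥ 3751: n = 31 (giving 3751).
Largest index with value ≤ 9145: n = 48 (giving 9072).
Indices 31 through 48: 18 terms.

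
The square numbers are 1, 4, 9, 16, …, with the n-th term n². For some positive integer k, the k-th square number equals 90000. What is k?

300

We need n² = 90000, so n = √90000 = 300.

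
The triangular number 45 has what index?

9

Set n(n+1)/2 = 45, giving n² + n − 90 = 0.
The discriminant is 1 + 8·45 = 361, and √361 = 19.
So n = (-1 + 19) / 2 = 18/2 = 9.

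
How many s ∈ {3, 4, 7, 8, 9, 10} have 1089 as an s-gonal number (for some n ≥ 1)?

2

s = 3: P(3, 46) = 1081 and P(3, 47) = 1128; 1089 is not s-gonal.
s = 4: P(4, 33) = 1089. ✓
s = 7: P(7, 21) = 1071 and P(7, 22) = 1177; 1089 is not s-gonal.
s = 8: P(8, 19) = 1045 and P(8, 20) = 1160; 1089 is not s-gonal.
s = 9: P(9, 18) = 1089. ✓
s = 10: P(10, 16) = 976 and P(10, 17) = 1105; 1089 is not s-gonal.
Hits: s ∈ {4, 9} → 2.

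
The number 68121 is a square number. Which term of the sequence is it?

We need n² = 68121, so n = √68121 = 261.

261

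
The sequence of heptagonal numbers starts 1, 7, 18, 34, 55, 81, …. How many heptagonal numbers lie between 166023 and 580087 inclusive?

225

The n-th heptagonal number is n(5n−3)/2.
Smallest index with value ≥ 166023: n = 258 (giving 166023).
Largest index with value ≤ 580087: n = 482 (giving 580087).
Indices 258 through 482: 225 terms.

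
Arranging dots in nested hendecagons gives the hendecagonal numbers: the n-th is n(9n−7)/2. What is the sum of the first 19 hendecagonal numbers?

Σ i(9i−7)/2 = (9Σi² − 7Σi) / 2 over i = 1..19.
Σi = 190 and Σi² = 2470.
(9·2470 − 7·190) / 2 = 20900/2 = 10450.

10450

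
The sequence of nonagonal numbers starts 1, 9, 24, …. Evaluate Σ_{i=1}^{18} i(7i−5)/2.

Σ i(7i−5)/2 = (7Σi² − 5Σi) / 2 over i = 1..18.
Σi = 171 and Σi² = 2109.
(7·2109 − 5·171) / 2 = 13908/2 = 6954.

6954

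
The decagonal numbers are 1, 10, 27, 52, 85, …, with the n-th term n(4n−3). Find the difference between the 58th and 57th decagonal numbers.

Consecutive decagonal numbers differ by 8n − 7: here 8·58 − 7 = 457.

457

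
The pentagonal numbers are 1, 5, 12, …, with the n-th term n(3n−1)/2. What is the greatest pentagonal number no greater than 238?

210

Solve n(3n−1)/2 ≤ 238 for integer n.
n = 12 gives 210 ≤ 238, while n = 13 gives 247 > 238; so the answer is 210.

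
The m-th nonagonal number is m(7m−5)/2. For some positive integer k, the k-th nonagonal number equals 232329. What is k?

Set n(7n−5)/2 = 232329, giving 7n² − 5n − 464658 = 0.
So n = (5 + 3607) / 14 = 3612/14 = 258.
Check: 258·(7·258 − 5)/2 = 232329. ✓

258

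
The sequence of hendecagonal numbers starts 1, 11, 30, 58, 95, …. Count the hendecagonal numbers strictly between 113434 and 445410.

The n-th hendecagonal number is n(9n−7)/2.
Smallest index with value > 113434: n = 160 (giving 114640).
Largest index with value < 445410: n = 314 (giving 442583).
Indices 160 through 314: 155 terms.

155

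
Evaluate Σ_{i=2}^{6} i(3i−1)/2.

125

Σ i(3i−1)/2 = (3Σi² − Σi) / 2 over i = 2..6.
Σi = 21 − 1 = 20 and Σi² = 91 − 1 = 90.
(3·90 − 1·20) / 2 = 250/2 = 125.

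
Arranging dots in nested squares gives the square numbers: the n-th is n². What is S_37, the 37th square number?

The 37th square number is n² with n = 37.
37² = 1369.

1369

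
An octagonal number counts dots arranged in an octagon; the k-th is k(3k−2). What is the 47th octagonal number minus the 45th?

548

47·(3·47 − 2) = 6533 and 45·(3·45 − 2) = 5985.
Difference: 6533 − 5985 = 548.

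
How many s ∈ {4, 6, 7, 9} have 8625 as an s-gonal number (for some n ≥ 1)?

1

s = 4: P(4, 92) = 8464 and P(4, 93) = 8649; 8625 is not s-gonal.
s = 6: P(6, 65) = 8385 and P(6, 66) = 8646; 8625 is not s-gonal.
s = 7: P(7, 59) = 8614 and P(7, 60) = 8910; 8625 is not s-gonal.
s = 9: P(9, 50) = 8625. ✓
Hits: s ∈ {9} → 1.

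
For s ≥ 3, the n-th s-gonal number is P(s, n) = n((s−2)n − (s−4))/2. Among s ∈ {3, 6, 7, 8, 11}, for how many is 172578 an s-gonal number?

s = 3: P(3, 587) = 172578. ✓
s = 6: P(6, 294) = 172578. ✓
s = 7: P(7, 263) = 172528 and P(7, 264) = 173844; 172578 is not s-gonal.
s = 8: P(8, 240) = 172320 and P(8, 241) = 173761; 172578 is not s-gonal.
s = 11: P(11, 196) = 172186 and P(11, 197) = 173951; 172578 is not s-gonal.
Hits: s ∈ {3, 6} → 2.

2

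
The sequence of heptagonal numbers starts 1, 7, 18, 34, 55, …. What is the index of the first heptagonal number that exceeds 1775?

Solve n(5n−3)/2 > 1775 for integer n.
The largest n with value ≤ 1775 is 26 (since 1651 ≤ 1775 < 1782), so the first above is n = 27, value 1782.

27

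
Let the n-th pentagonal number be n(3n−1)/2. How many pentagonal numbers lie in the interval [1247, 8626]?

The n-th pentagonal number is n(3n−1)/2.
Smallest index with value ≥ 1247: n = 29 (giving 1247).
Largest index with value ≤ 8626: n = 76 (giving 8626).
Indices 29 through 76: 48 terms.

48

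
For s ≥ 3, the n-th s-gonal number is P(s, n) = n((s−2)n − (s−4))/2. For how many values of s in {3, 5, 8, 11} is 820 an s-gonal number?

1

s = 3: P(3, 40) = 820. ✓
s = 5: P(5, 23) = 782 and P(5, 24) = 852; 820 is not s-gonal.
s = 8: P(8, 16) = 736 and P(8, 17) = 833; 820 is not s-gonal.
s = 11: P(11, 13) = 715 and P(11, 14) = 833; 820 is not s-gonal.
Hits: s ∈ {3} → 1.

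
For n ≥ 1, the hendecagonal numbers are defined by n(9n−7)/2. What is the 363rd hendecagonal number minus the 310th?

160325

363·(9·363 − 7)/2 = 591690 and 310·(9·310 − 7)/2 = 431365.
Difference: 591690 − 431365 = 160325.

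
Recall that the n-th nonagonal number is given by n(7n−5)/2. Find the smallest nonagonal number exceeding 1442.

1491

Solve n(7n−5)/2 > 1442 for integer n.
The largest n with value ≤ 1442 is 20 (since 1350 ≤ 1442 < 1491), so the first above is n = 21, value 1491.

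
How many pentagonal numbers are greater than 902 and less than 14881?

The n-th pentagonal number is n(3n−1)/2.
Smallest index with value > 902: n = 25 (giving 925).
Largest index with value < 14881: n = 99 (giving 14652).
Indices 25 through 99: 75 terms.

75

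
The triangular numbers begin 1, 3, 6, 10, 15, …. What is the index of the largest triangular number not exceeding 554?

Solve n(n+1)/2 ≤ 554 for integer n.
n = 32 gives 528 ≤ 554, while n = 33 gives 561 > 554; so the answer is index 32.

32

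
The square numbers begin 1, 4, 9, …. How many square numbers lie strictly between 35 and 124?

The n-th square number is n².
Smallest index with value > 35: n = 6 (giving 36).
Largest index with value < 124: n = 11 (giving 121).
Indices 6 through 11: 6 terms.

6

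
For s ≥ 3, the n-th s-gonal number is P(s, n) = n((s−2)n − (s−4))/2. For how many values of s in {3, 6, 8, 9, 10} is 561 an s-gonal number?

s = 3: P(3, 33) = 561. ✓
s = 6: P(6, 17) = 561. ✓
s = 8: P(8, 14) = 560 and P(8, 15) = 645; 561 is not s-gonal.
s = 9: P(9, 13) = 559 and P(9, 14) = 651; 561 is not s-gonal.
s = 10: P(10, 12) = 540 and P(10, 13) = 637; 561 is not s-gonal.
Hits: s ∈ {3, 6} → 2.

2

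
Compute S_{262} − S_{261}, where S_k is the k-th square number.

523

n² − (n−1)² = 2n − 1, so 262² − 261² = 2·262 − 1 = 523.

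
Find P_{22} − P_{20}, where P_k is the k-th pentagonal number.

22·(3·22 − 1)/2 = 715 and 20·(3·20 − 1)/2 = 590.
Difference: 715 − 590 = 125.

125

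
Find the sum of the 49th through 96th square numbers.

261512

Σ_{i=49}^{96} i² = 299536 − 38024 = 261512.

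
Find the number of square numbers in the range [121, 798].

The n-th square number is n².
Smallest index with value ≥ 121: n = 11 (giving 121).
Largest index with value ≤ 798: n = 28 (giving 784).
Indices 11 through 28: 18 terms.

18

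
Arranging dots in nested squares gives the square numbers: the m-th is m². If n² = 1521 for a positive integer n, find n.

39

We need n² = 1521, so n = √1521 = 39.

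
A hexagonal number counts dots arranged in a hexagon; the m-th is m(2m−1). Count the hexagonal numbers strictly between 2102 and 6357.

The n-th hexagonal number is n(2n−1).
Smallest index with value > 2102: n = 33 (giving 2145).
Largest index with value < 6357: n = 56 (giving 6216).
Indices 33 through 56: 24 terms.

24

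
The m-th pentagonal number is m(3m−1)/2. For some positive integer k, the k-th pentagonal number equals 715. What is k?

Set n(3n−1)/2 = 715, giving 3n² − n − 1430 = 0.
So n = (1 + 131) / 6 = 132/6 = 22.
Check: 22·(3·22 − 1)/2 = 715. ✓

22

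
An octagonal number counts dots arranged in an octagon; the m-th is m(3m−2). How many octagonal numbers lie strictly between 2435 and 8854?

The n-th octagonal number is n(3n−2).
Smallest index with value > 2435: n = 29 (giving 2465).
Largest index with value < 8854: n = 54 (giving 8640).
Indices 29 through 54: 26 terms.

26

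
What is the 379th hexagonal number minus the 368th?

16423

379·(2·379 − 1) = 286903 and 368·(2·368 − 1) = 270480.
Difference: 286903 − 270480 = 16423.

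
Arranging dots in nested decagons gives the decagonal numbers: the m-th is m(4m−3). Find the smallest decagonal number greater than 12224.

Solve n(4n−3) > 12224 for integer n.
The largest n with value ≤ 12224 is 55 (since 11935 ≤ 12224 < 12376), so the first above is n = 56, value 12376.

12376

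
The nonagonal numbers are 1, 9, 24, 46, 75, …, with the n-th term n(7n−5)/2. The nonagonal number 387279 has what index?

333

Set n(7n−5)/2 = 387279, giving 7n² − 5n − 774558 = 0.
So n = (5 + 4657) / 14 = 4662/14 = 333.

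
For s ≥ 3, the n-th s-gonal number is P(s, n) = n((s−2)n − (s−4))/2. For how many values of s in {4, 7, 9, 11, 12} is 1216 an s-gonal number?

2

s = 4: P(4, 34) = 1156 and P(4, 35) = 1225; 1216 is not s-gonal.
s = 7: P(7, 22) = 1177 and P(7, 23) = 1288; 1216 is not s-gonal.
s = 9: P(9, 19) = 1216. ✓
s = 11: P(11, 16) = 1096 and P(11, 17) = 1241; 1216 is not s-gonal.
s = 12: P(12, 16) = 1216. ✓
Hits: s ∈ {9, 12} → 2.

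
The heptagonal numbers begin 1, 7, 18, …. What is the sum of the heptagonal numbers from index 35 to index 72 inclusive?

Σ i(5i−3)/2 = (5Σi² − 3Σi) / 2 over i = 35..72.
Σi = 2628 − 595 = 2033 and Σi² = 127020 − 13685 = 113335.
(5·113335 − 3·2033) / 2 = 560576/2 = 280288.

280288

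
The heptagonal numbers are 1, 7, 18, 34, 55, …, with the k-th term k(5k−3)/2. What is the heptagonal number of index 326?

The 326th heptagonal number is n(5n−3)/2 with n = 326.
326·(5·326 − 3)/2 = 326·1627/2 = 265201.

265201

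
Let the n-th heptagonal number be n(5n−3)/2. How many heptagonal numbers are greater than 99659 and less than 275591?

133

The n-th heptagonal number is n(5n−3)/2.
Smallest index with value > 99659: n = 200 (giving 99700).
Largest index with value < 275591: n = 332 (giving 275062).
Indices 200 through 332: 133 terms.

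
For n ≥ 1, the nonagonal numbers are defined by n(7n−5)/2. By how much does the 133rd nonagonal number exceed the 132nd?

Consecutive nonagonal numbers differ by 7n − 6: here 7·133 − 6 = 925.

925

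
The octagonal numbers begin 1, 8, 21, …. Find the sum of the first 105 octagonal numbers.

1163085

Σ i(3i−2) = 3Σi² − 2Σi over i = 1..105.
Σi = 5565 and Σi² = 391405.
3·391405 − 2·5565 = 1163085.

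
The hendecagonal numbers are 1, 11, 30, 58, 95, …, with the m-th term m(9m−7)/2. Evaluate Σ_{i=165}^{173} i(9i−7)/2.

Σ i(9i−7)/2 = (9Σi² − 7Σi) / 2 over i = 165..173.
Σi = 15051 − 13530 = 1521 and Σi² = 1740899 − 1483790 = 257109.
(9·257109 − 7·1521) / 2 = 2303334/2 = 1151667.

1151667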